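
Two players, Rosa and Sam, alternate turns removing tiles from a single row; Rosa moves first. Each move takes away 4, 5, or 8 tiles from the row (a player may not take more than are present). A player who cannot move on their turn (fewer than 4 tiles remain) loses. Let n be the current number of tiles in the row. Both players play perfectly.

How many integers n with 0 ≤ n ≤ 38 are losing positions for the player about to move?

15

Use the standard recursion: the mover loses at a terminal position; elsewhere, the mover wins exactly when some move hands the opponent an L position.
n=0: no move → L
n=1: no move → L
n=2: no move → L
n=3: no move → L
n=4: →0(L), so W
n=5: →1(L), so W
n=6: →2(L), so W
n=7: →3(L), so W
n=8: →3(L), so W
n=9: →1(L), so W
n=10: →2(L), so W
n=11: →3(L), so W
n=12: →8(W), 7(W), 4(W) — all W, so L
n=13: →9(W), 8(W), 5(W) — all W, so L
n=14: →10(W), 9(W), 6(W) — all W, so L
n=15: →11(W), 10(W), 7(W) — all W, so L
n=16: →12(L), so W
n=17: →13(L), so W
n=18: →14(L), so W
n=19: →15(L), so W
n=20: →15(L), so W
n=21: →13(L), so W
n=22: →14(L), so W
n=23: →15(L), so W
n=24: →20(W), 19(W), 16(W) — all W, so L
n=25: →21(W), 20(W), 17(W) — all W, so L
n=26: →22(W), 21(W), 18(W) — all W, so L
n=27: →23(W), 22(W), 19(W) — all W, so L
n=28: →24(L), so W
n=29: →25(L), so W
n=30: →26(L), so W
n=31: →27(L), so W
n=32: →27(L), so W
n=33: →25(L), so W
n=34: →26(L), so W
n=35: →27(L), so W
n=36: →32(W), 31(W), 28(W) — all W, so L
n=37: →33(W), 32(W), 29(W) — all W, so L
n=38: →34(W), 33(W), 30(W) — all W, so L
L entries with 0 ≤ n ≤ 38: n = 0, 1, 2, 3, 12, 13, 14, 15, 24, 25, 26, 27, 36, 37, 38; that makes 15.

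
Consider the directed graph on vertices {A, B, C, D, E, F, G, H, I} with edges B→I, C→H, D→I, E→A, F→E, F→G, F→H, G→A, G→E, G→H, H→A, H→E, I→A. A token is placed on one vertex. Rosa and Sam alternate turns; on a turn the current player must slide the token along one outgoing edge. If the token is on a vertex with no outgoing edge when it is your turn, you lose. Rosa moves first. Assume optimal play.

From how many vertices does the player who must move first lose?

Compute win/loss labels from the base case upward. A position with no move is L. Any other position is W if it can reach an L in one move, else L.
Every edge goes from a vertex to one that appears earlier in the order A, E, H, G, I, F, D, C, B, so processing vertices in that order labels each vertex after all of its successors.
A: no outgoing edge → L
E: can move to A, which is L ⇒ W
H: can move to A, which is L ⇒ W
G: can move to A, which is L ⇒ W
I: can move to A, which is L ⇒ W
F: moves to G(W), H(W), E(W); every one is W ⇒ L
D: the only move is to I(W), a W ⇒ L
C: the only move is to H(W), a W ⇒ L
B: the only move is to I(W), a W ⇒ L
The L vertices are A, B, C, D, F; that is 5 in all.

5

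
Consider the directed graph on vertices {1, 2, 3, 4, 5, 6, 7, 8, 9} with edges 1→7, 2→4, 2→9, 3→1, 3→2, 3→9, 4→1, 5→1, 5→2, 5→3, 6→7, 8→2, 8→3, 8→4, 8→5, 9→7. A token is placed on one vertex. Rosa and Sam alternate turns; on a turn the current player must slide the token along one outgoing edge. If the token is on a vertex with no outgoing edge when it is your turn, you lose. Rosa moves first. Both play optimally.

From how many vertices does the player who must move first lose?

3

Compute win/loss labels from the base case upward. A position with no move is L. Any other position is W if it can reach an L in one move, else L.
Every edge goes from a vertex to one that appears earlier in the order 7, 1, 9, 4, 2, 3, 5, 8, 6, so processing vertices in that order labels each vertex after all of its successors.
7: no outgoing edge → L
1: can move to 7, which is L ⇒ W
9: can move to 7, which is L ⇒ W
4: the only move is to 1(W), a W ⇒ L
2: can move to 4, which is L ⇒ W
3: moves to 2(W), 9(W), 1(W); every one is W ⇒ L
5: can move to 3, which is L ⇒ W
8: can move to 3, which is L ⇒ W
6: can move to 7, which is L ⇒ W
The L vertices are 3, 4, 7; that is 3 in all.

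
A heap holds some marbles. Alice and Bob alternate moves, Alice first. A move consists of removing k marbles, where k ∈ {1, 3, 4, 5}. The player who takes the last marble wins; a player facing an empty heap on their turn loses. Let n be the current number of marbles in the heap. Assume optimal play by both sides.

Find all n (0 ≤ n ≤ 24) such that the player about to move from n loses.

Build the W/L table. Terminal = L. A non-terminal position is W if it has a move to some L; otherwise it is L.
n=0: no move → L
n=1: →0(L), so W
n=2: →1(W) only, which is W, so L
n=3: →2(L), so W
n=4: →0(L), so W
n=5: →2(L), so W
n=6: →2(L), so W
n=7: →2(L), so W
n=8: →7(W), 5(W), 4(W), 3(W) — all W, so L
n=9: →8(L), so W
n=10: →9(W), 7(W), 6(W), 5(W) — all W, so L
n=11: →10(L), so W
n=12: →8(L), so W
n=13: →10(L), so W
n=14: →10(L), so W
n=15: →10(L), so W
n=16: →15(W), 13(W), 12(W), 11(W) — all W, so L
n=17: →16(L), so W
n=18: →17(W), 15(W), 14(W), 13(W) — all W, so L
n=19: →18(L), so W
n=20: →16(L), so W
n=21: →18(L), so W
n=22: →18(L), so W
n=23: →18(L), so W
n=24: →23(W), 21(W), 20(W), 19(W) — all W, so L
Reading off the rows marked L gives the requested list; there are 7 such values of n.

0, 2, 8, 10, 16, 18, 24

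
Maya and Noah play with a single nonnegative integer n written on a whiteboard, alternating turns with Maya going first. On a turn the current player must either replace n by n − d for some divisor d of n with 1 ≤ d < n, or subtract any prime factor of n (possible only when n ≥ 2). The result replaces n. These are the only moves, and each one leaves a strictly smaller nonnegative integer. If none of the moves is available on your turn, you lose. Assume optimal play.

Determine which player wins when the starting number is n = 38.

Noah wins.

Work bottom-up. With no move the player to move loses. Otherwise the position is W if at least one move leads to an L position for the opponent, and L if every move leads to a W.
n=0: no move → L
n=1: no move → L
n=2: can move to 0, which is L ⇒ W
n=3: can move to 0, which is L ⇒ W
n=4: moves to 2(W), 3(W); every one is W ⇒ L
n=5: can move to 0, which is L ⇒ W
n=6: can move to 4, which is L ⇒ W
n=7: can move to 0, which is L ⇒ W
n=8: can move to 4, which is L ⇒ W
n=9: moves to 6(W), 8(W); every one is W ⇒ L
n=10: can move to 9, which is L ⇒ W
n=11: can move to 0, which is L ⇒ W
n=12: can move to 9, which is L ⇒ W
n=13: can move to 0, which is L ⇒ W
n=14: moves to 7(W), 12(W), 13(W); every one is W ⇒ L
n=15: can move to 14, which is L ⇒ W
n=16: can move to 14, which is L ⇒ W
n=17: can move to 0, which is L ⇒ W
n=18: can move to 9, which is L ⇒ W
n=19: can move to 0, which is L ⇒ W
n=20: moves to 10(W), 15(W), 16(W), 18(W), 19(W); every one is W ⇒ L
n=21: can move to 14, which is L ⇒ W
n=22: can move to 20, which is L ⇒ W
n=23: can move to 0, which is L ⇒ W
n=24: can move to 20, which is L ⇒ W
n=25: can move to 20, which is L ⇒ W
n=26: moves to 13(W), 24(W), 25(W); every one is W ⇒ L
n=27: can move to 26, which is L ⇒ W
n=28: can move to 14, which is L ⇒ W
n=29: can move to 0, which is L ⇒ W
n=30: can move to 20, which is L ⇒ W
n=31: can move to 0, which is L ⇒ W
n=32: moves to 16(W), 24(W), 28(W), 30(W), 31(W); every one is W ⇒ L
n=33: can move to 32, which is L ⇒ W
n=34: can move to 32, which is L ⇒ W
n=35: moves to 28(W), 30(W), 34(W); every one is W ⇒ L
n=36: can move to 32, which is L ⇒ W
n=37: can move to 0, which is L ⇒ W
n=38: moves to 19(W), 36(W), 37(W); every one is W ⇒ L
Every move from 38 reaches a W position, so the mover loses.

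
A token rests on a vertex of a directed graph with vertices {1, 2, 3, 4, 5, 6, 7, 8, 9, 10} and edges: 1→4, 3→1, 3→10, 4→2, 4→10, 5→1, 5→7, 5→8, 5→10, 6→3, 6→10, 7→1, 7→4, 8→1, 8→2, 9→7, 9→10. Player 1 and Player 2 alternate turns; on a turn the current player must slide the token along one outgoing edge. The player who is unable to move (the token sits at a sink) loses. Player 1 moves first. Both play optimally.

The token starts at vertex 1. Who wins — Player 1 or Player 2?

Build the W/L table. Terminal = L. A non-terminal position is W if it has a move to some L; otherwise it is L.
Every edge goes from a vertex to one that appears earlier in the order 10, 2, 4, 1, 7, 8, 5, 3, 9, 6, so processing vertices in that order labels each vertex after all of its successors.
10: no outgoing edge → L
2: no outgoing edge → L
4: reaches L-position 2 → W
1: only reaches 4(W), which is W → L
7: reaches L-position 1 → W
8: reaches L-position 1 → W
5: reaches L-position 1 → W
3: reaches L-position 1 → W
9: reaches L-position 10 → W
6: reaches L-position 10 → W
Every move from 1 reaches a W position, so the mover loses.

Player 2 wins.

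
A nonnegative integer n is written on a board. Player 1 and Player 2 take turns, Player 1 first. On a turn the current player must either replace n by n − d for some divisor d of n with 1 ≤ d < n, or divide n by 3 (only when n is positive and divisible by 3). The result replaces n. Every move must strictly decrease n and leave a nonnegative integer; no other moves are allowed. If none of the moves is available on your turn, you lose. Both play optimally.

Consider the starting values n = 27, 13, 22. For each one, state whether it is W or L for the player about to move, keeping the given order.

27: W, 13: L, 22: W

Build the W/L table. Terminal = L. A non-terminal position is W if it has a move to some L; otherwise it is L.
n=0: no move → L
n=1: no move → L
n=2: W (go to 1, an L position)
n=3: W (go to 1, an L position)
n=4: L (options 2(W), 3(W) are all W)
n=5: W (go to 4, an L position)
n=6: W (go to 4, an L position)
n=7: L (sole option 6(W) is W)
n=8: W (go to 4, an L position)
n=9: L (options 3(W), 6(W), 8(W) are all W)
n=10: W (go to 9, an L position)
n=11: L (sole option 10(W) is W)
n=12: W (go to 4, an L position)
n=13: L (sole option 12(W) is W)
n=14: W (go to 7, an L position)
n=15: L (options 5(W), 10(W), 12(W), 14(W) are all W)
n=16: W (go to 15, an L position)
n=17: L (sole option 16(W) is W)
n=18: W (go to 9, an L position)
n=19: L (sole option 18(W) is W)
n=20: W (go to 15, an L position)
n=21: W (go to 7, an L position)
n=22: W (go to 11, an L position)
n=23: L (sole option 22(W) is W)
n=24: W (go to 23, an L position)
n=25: L (options 20(W), 24(W) are all W)
n=26: W (go to 13, an L position)
n=27: W (go to 9, an L position)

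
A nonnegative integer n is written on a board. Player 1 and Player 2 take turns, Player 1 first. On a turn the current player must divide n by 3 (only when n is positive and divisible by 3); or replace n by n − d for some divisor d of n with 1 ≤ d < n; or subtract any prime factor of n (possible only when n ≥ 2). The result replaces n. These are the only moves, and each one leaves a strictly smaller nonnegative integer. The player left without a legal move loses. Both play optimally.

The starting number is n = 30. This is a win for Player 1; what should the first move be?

Build the W/L table. Terminal = L. A non-terminal position is W if it has a move to some L; otherwise it is L.
n=0: no move → L
n=1: no move → L
n=2: W (go to 0, an L position)
n=3: W (go to 0, an L position)
n=4: L (options 2(W), 3(W) are all W)
n=5: W (go to 0, an L position)
n=6: W (go to 4, an L position)
n=7: W (go to 0, an L position)
n=8: W (go to 4, an L position)
n=9: L (options 3(W), 6(W), 8(W) are all W)
n=10: W (go to 9, an L position)
n=11: W (go to 0, an L position)
n=12: W (go to 4, an L position)
n=13: W (go to 0, an L position)
n=14: L (options 7(W), 12(W), 13(W) are all W)
n=15: W (go to 14, an L position)
n=16: W (go to 14, an L position)
n=17: W (go to 0, an L position)
n=18: W (go to 9, an L position)
n=19: W (go to 0, an L position)
n=20: L (options 10(W), 15(W), 16(W), 18(W), 19(W) are all W)
n=21: W (go to 14, an L position)
n=22: W (go to 20, an L position)
n=23: W (go to 0, an L position)
n=24: W (go to 20, an L position)
n=25: W (go to 20, an L position)
n=26: L (options 13(W), 24(W), 25(W) are all W)
n=27: W (go to 9, an L position)
n=28: W (go to 14, an L position)
n=29: W (go to 0, an L position)
n=30: W (go to 20, an L position)
From 30, the L positions reachable in one move are: 20.

Move to 20.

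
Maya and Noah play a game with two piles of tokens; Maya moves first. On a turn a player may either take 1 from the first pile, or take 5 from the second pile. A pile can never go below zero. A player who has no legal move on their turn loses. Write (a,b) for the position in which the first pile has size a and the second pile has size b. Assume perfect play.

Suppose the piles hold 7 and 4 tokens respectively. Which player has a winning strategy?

Classify positions by backward induction: terminal positions (no move available) are L. From any other position, the mover wins iff some move reaches an L.
No move ever increases a pile, so every position that can arise here has a ≤ 7 and b ≤ 4; it is enough to label the cells with 0 ≤ a ≤ 7 and 0 ≤ b ≤ 4.
Every move lowers a or b (never raises either), so fill the grid row by row in increasing a, and left to right within a row: each cell's successors are then already labelled.
      b=0  b=1  b=2  b=3  b=4
a=0:    L    L    L    L    L
a=1:    W    W    W    W    W
a=2:    L    L    L    L    L
a=3:    W    W    W    W    W
a=4:    L    L    L    L    L
a=5:    W    W    W    W    W
a=6:    L    L    L    L    L
a=7:    W    W    W    W    W
Cells with no legal move (terminal, hence L): (0,0), (0,1), (0,2), (0,3), (0,4).
The remaining L cells, each justified by listing all of its moves:
(2,0): L (sole option (1,0)(W) is W)
(2,1): L (sole option (1,1)(W) is W)
(2,2): L (sole option (1,2)(W) is W)
(2,3): L (sole option (1,3)(W) is W)
(2,4): L (sole option (1,4)(W) is W)
(4,0): L (sole option (3,0)(W) is W)
(4,1): L (sole option (3,1)(W) is W)
(4,2): L (sole option (3,2)(W) is W)
(4,3): L (sole option (3,3)(W) is W)
(4,4): L (sole option (3,4)(W) is W)
(6,0): L (sole option (5,0)(W) is W)
(6,1): L (sole option (5,1)(W) is W)
(6,2): L (sole option (5,2)(W) is W)
(6,3): L (sole option (5,3)(W) is W)
(6,4): L (sole option (5,4)(W) is W)
Every other cell has at least one move into one of the L cells above, so it is W.
From (7,4) Maya can move to (6,4), reaching an L position.

Maya wins.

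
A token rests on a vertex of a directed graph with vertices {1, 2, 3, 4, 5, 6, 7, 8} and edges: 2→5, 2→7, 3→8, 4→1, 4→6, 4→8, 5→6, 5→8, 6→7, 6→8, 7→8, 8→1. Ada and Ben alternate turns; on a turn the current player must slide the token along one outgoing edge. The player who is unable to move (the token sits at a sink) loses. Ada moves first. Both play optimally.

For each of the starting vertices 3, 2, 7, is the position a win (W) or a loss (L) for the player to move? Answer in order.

3: L, 2: W, 7: L

Classify positions by backward induction: terminal positions (no move available) are L. From any other position, the mover wins iff some move reaches an L.
Every edge goes from a vertex to one that appears earlier in the order 1, 8, 7, 6, 3, 4, 5, 2, so processing vertices in that order labels each vertex after all of its successors.
1: no outgoing edge → L
8: reaches L-position 1 → W
7: only reaches 8(W), which is W → L
6: reaches L-position 7 → W
3: only reaches 8(W), which is W → L
4: reaches L-position 1 → W
5: only reaches 6(W), 8(W), all W → L
2: reaches L-position 5 → W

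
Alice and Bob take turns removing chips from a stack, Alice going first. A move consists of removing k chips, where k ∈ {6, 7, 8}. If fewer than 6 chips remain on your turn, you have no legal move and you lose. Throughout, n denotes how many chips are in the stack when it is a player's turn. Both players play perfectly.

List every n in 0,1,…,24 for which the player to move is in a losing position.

0, 1, 2, 3, 4, 5, 14, 15, 16, 17, 18, 19

Classify positions by backward induction: terminal positions (no move available) are L. From any other position, the mover wins iff some move reaches an L.
n=0: no move → L
n=1: no move → L
n=2: no move → L
n=3: no move → L
n=4: no move → L
n=5: no move → L
n=6: reaches L-position 0 → W
n=7: reaches L-position 1 → W
n=8: reaches L-position 2 → W
n=9: reaches L-position 3 → W
n=10: reaches L-position 4 → W
n=11: reaches L-position 5 → W
n=12: reaches L-position 5 → W
n=13: reaches L-position 5 → W
n=14: only reaches 8(W), 7(W), 6(W), all W → L
n=15: only reaches 9(W), 8(W), 7(W), all W → L
n=16: only reaches 10(W), 9(W), 8(W), all W → L
n=17: only reaches 11(W), 10(W), 9(W), all W → L
n=18: only reaches 12(W), 11(W), 10(W), all W → L
n=19: only reaches 13(W), 12(W), 11(W), all W → L
n=20: reaches L-position 14 → W
n=21: reaches L-position 15 → W
n=22: reaches L-position 16 → W
n=23: reaches L-position 17 → W
n=24: reaches L-position 18 → W
The losing starting values of n are exactly the entries labelled L in this table (12 of them).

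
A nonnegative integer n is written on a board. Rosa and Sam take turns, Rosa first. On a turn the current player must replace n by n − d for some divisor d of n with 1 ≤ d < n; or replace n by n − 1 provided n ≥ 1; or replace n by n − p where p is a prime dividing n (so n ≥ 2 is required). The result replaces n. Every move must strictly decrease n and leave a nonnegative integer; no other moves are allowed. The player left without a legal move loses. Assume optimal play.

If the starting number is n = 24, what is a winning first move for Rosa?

Positions with no move are L. A position that does have a move is losing for the player to move precisely when every available move leads to a winning position for the opponent. Fill in the labels:
n=0: no move → L
n=1: can move to 0, which is L ⇒ W
n=2: can move to 0, which is L ⇒ W
n=3: can move to 0, which is L ⇒ W
n=4: moves to 2(W), 3(W); every one is W ⇒ L
n=5: can move to 0, which is L ⇒ W
n=6: can move to 4, which is L ⇒ W
n=7: can move to 0, which is L ⇒ W
n=8: can move to 4, which is L ⇒ W
n=9: moves to 6(W), 8(W); every one is W ⇒ L
n=10: can move to 9, which is L ⇒ W
n=11: can move to 0, which is L ⇒ W
n=12: can move to 9, which is L ⇒ W
n=13: can move to 0, which is L ⇒ W
n=14: moves to 7(W), 12(W), 13(W); every one is W ⇒ L
n=15: can move to 14, which is L ⇒ W
n=16: can move to 14, which is L ⇒ W
n=17: can move to 0, which is L ⇒ W
n=18: can move to 9, which is L ⇒ W
n=19: can move to 0, which is L ⇒ W
n=20: moves to 10(W), 15(W), 16(W), 18(W), 19(W); every one is W ⇒ L
n=21: can move to 14, which is L ⇒ W
n=22: can move to 20, which is L ⇒ W
n=23: can move to 0, which is L ⇒ W
n=24: can move to 20, which is L ⇒ W
From 24, the L positions reachable in one move are: 20.

Move to 20.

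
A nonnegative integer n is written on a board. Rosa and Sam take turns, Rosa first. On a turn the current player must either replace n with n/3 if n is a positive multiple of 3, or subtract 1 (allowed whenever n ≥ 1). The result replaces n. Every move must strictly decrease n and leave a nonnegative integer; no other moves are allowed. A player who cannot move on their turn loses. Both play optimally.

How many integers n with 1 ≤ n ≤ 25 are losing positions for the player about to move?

Classify positions by backward induction: terminal positions (no move available) are L. From any other position, the mover wins iff some move reaches an L.
n=0: no move → L
n=1: reaches L-position 0 → W
n=2: only reaches 1(W), which is W → L
n=3: reaches L-position 2 → W
n=4: only reaches 3(W), which is W → L
n=5: reaches L-position 4 → W
n=6: reaches L-position 2 → W
n=7: only reaches 6(W), which is W → L
n=8: reaches L-position 7 → W
n=9: only reaches 3(W), 8(W), all W → L
n=10: reaches L-position 9 → W
n=11: only reaches 10(W), which is W → L
n=12: reaches L-position 4 → W
n=13: only reaches 12(W), which is W → L
n=14: reaches L-position 13 → W
n=15: only reaches 5(W), 14(W), all W → L
n=16: reaches L-position 15 → W
n=17: only reaches 16(W), which is W → L
n=18: reaches L-position 17 → W
n=19: only reaches 18(W), which is W → L
n=20: reaches L-position 19 → W
n=21: reaches L-position 7 → W
n=22: only reaches 21(W), which is W → L
n=23: reaches L-position 22 → W
n=24: only reaches 8(W), 23(W), all W → L
n=25: reaches L-position 24 → W
L entries with 1 ≤ n ≤ 25 (n=0 is outside the asked range and is not counted): n = 2, 4, 7, 9, 11, 13, 15, 17, 19, 22, 24; that makes 11.

11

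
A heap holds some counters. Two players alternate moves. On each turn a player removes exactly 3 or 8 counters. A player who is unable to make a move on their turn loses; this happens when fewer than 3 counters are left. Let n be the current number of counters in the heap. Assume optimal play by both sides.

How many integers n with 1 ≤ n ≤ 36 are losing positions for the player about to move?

Label each position W (a win for the player to move) or L (a loss). A position with no legal move is L; any other position is W exactly when some move reaches an L, and L when every move reaches a W.
n=0: no move → L
n=1: no move → L
n=2: no move → L
n=3: can move to 0, which is L ⇒ W
n=4: can move to 1, which is L ⇒ W
n=5: can move to 2, which is L ⇒ W
n=6: the only move is to 3(W), a W ⇒ L
n=7: the only move is to 4(W), a W ⇒ L
n=8: can move to 0, which is L ⇒ W
n=9: can move to 6, which is L ⇒ W
n=10: can move to 7, which is L ⇒ W
n=11: moves to 8(W), 3(W); every one is W ⇒ L
n=12: moves to 9(W), 4(W); every one is W ⇒ L
n=13: moves to 10(W), 5(W); every one is W ⇒ L
n=14: can move to 11, which is L ⇒ W
n=15: can move to 12, which is L ⇒ W
n=16: can move to 13, which is L ⇒ W
n=17: moves to 14(W), 9(W); every one is W ⇒ L
n=18: moves to 15(W), 10(W); every one is W ⇒ L
n=19: can move to 11, which is L ⇒ W
n=20: can move to 17, which is L ⇒ W
n=21: can move to 18, which is L ⇒ W
n=22: moves to 19(W), 14(W); every one is W ⇒ L
n=23: moves to 20(W), 15(W); every one is W ⇒ L
n=24: moves to 21(W), 16(W); every one is W ⇒ L
n=25: can move to 22, which is L ⇒ W
n=26: can move to 23, which is L ⇒ W
n=27: can move to 24, which is L ⇒ W
n=28: moves to 25(W), 20(W); every one is W ⇒ L
n=29: moves to 26(W), 21(W); every one is W ⇒ L
n=30: can move to 22, which is L ⇒ W
n=31: can move to 28, which is L ⇒ W
n=32: can move to 29, which is L ⇒ W
n=33: moves to 30(W), 25(W); every one is W ⇒ L
n=34: moves to 31(W), 26(W); every one is W ⇒ L
n=35: moves to 32(W), 27(W); every one is W ⇒ L
n=36: can move to 33, which is L ⇒ W
L entries with 1 ≤ n ≤ 36 (n=0 is outside the asked range and is not counted): n = 1, 2, 6, 7, 11, 12, 13, 17, 18, 22, 23, 24, 28, 29, 33, 34, 35; that makes 17.

17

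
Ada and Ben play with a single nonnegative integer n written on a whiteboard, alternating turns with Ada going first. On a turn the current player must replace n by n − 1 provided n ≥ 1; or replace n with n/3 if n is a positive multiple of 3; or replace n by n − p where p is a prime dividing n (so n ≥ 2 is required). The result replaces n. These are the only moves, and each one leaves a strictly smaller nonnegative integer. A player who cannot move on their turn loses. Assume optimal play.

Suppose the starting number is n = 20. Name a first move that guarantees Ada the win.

Label each position W (a win for the player to move) or L (a loss). A position with no legal move is L; any other position is W exactly when some move reaches an L, and L when every move reaches a W.
n=0: no move → L
n=1: W (go to 0, an L position)
n=2: W (go to 0, an L position)
n=3: W (go to 0, an L position)
n=4: L (options 2(W), 3(W) are all W)
n=5: W (go to 0, an L position)
n=6: W (go to 4, an L position)
n=7: W (go to 0, an L position)
n=8: L (options 6(W), 7(W) are all W)
n=9: W (go to 8, an L position)
n=10: W (go to 8, an L position)
n=11: W (go to 0, an L position)
n=12: W (go to 4, an L position)
n=13: W (go to 0, an L position)
n=14: L (options 7(W), 12(W), 13(W) are all W)
n=15: W (go to 14, an L position)
n=16: W (go to 14, an L position)
n=17: W (go to 0, an L position)
n=18: L (options 6(W), 15(W), 16(W), 17(W) are all W)
n=19: W (go to 0, an L position)
n=20: W (go to 18, an L position)
From 20, the L positions reachable in one move are: 18.

Move to 18.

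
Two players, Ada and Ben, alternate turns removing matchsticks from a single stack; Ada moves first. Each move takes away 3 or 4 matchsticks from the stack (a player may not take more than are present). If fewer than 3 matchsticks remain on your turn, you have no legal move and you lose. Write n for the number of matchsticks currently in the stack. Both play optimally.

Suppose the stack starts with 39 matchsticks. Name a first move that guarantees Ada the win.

Remove 3, leaving 36.

Build the W/L table. Terminal = L. A non-terminal position is W if it has a move to some L; otherwise it is L.
n=0: no move → L
n=1: no move → L
n=2: no move → L
n=3: W (go to 0, an L position)
n=4: W (go to 1, an L position)
n=5: W (go to 2, an L position)
n=6: W (go to 2, an L position)
n=7: L (options 4(W), 3(W) are all W)
n=8: L (options 5(W), 4(W) are all W)
n=9: L (options 6(W), 5(W) are all W)
n=10: W (go to 7, an L position)
n=11: W (go to 8, an L position)
n=12: W (go to 9, an L position)
n=13: W (go to 9, an L position)
n=14: L (options 11(W), 10(W) are all W)
n=15: L (options 12(W), 11(W) are all W)
n=16: L (options 13(W), 12(W) are all W)
n=17: W (go to 14, an L position)
n=18: W (go to 15, an L position)
n=19: W (go to 16, an L position)
n=20: W (go to 16, an L position)
n=21: L (options 18(W), 17(W) are all W)
n=22: L (options 19(W), 18(W) are all W)
n=23: L (options 20(W), 19(W) are all W)
n=24: W (go to 21, an L position)
n=25: W (go to 22, an L position)
n=26: W (go to 23, an L position)
n=27: W (go to 23, an L position)
n=28: L (options 25(W), 24(W) are all W)
n=29: L (options 26(W), 25(W) are all W)
n=30: L (options 27(W), 26(W) are all W)
n=31: W (go to 28, an L position)
n=32: W (go to 29, an L position)
n=33: W (go to 30, an L position)
n=34: W (go to 30, an L position)
n=35: L (options 32(W), 31(W) are all W)
n=36: L (options 33(W), 32(W) are all W)
n=37: L (options 34(W), 33(W) are all W)
n=38: W (go to 35, an L position)
n=39: W (go to 36, an L position)
From 39, the L positions reachable in one move are: 36, 35. Any move reaching one of these is winning.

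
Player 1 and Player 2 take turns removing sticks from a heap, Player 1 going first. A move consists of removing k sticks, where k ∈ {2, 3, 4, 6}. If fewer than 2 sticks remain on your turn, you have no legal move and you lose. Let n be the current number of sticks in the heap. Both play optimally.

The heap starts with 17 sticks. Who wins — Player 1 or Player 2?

Use the standard recursion: the mover loses at a terminal position; elsewhere, the mover wins exactly when some move hands the opponent an L position.
n=0: no move → L
n=1: no move → L
n=2: reaches L-position 0 → W
n=3: reaches L-position 1 → W
n=4: reaches L-position 1 → W
n=5: reaches L-position 1 → W
n=6: reaches L-position 0 → W
n=7: reaches L-position 1 → W
n=8: only reaches 6(W), 5(W), 4(W), 2(W), all W → L
n=9: only reaches 7(W), 6(W), 5(W), 3(W), all W → L
n=10: reaches L-position 8 → W
n=11: reaches L-position 9 → W
n=12: reaches L-position 9 → W
n=13: reaches L-position 9 → W
n=14: reaches L-position 8 → W
n=15: reaches L-position 9 → W
n=16: only reaches 14(W), 13(W), 12(W), 10(W), all W → L
n=17: only reaches 15(W), 14(W), 13(W), 11(W), all W → L
Every move from 17 reaches a W position, so the mover loses.

Player 2 wins.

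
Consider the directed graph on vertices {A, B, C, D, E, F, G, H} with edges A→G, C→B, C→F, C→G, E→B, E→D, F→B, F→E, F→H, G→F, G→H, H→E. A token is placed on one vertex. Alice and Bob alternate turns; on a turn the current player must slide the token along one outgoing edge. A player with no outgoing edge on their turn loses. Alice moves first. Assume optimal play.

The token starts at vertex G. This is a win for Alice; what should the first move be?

Move to H.

Work bottom-up. With no move the player to move loses. Otherwise the position is W if at least one move leads to an L position for the opponent, and L if every move leads to a W.
Every edge goes from a vertex to one that appears earlier in the order D, B, E, H, F, G, A, C, so processing vertices in that order labels each vertex after all of its successors.
D: no outgoing edge → L
B: no outgoing edge → L
E: reaches L-position B → W
H: only reaches E(W), which is W → L
F: reaches L-position H → W
G: reaches L-position H → W
A: only reaches G(W), which is W → L
C: reaches L-position B → W
From G, the L positions reachable in one move are: H.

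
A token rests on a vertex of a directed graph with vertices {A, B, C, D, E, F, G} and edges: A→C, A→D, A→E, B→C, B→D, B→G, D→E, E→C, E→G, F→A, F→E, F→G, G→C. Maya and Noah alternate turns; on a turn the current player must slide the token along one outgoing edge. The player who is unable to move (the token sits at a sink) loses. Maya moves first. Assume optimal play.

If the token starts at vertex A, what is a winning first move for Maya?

Move to D.

Label each position W (a win for the player to move) or L (a loss). A position with no legal move is L; any other position is W exactly when some move reaches an L, and L when every move reaches a W.
Every edge goes from a vertex to one that appears earlier in the order C, G, E, D, B, A, F, so processing vertices in that order labels each vertex after all of its successors.
C: no outgoing edge → L
G: W (go to C, an L position)
E: W (go to C, an L position)
D: L (sole option E(W) is W)
B: W (go to D, an L position)
A: W (go to D, an L position)
F: L (options A(W), E(W), G(W) are all W)
From A, the L positions reachable in one move are: D, C. Any move reaching one of these is winning.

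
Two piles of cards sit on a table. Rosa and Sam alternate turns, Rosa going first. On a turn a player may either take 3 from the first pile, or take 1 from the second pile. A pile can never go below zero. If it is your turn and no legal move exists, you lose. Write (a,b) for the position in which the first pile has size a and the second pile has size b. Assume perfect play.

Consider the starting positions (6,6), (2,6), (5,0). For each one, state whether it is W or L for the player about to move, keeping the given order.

(6,6): L, (2,6): L, (5,0): W

Build the W/L table. Terminal = L. A non-terminal position is W if it has a move to some L; otherwise it is L.
No move ever increases a pile, so every position that can arise here has a ≤ 6 and b ≤ 6; it is enough to label the cells with 0 ≤ a ≤ 6 and 0 ≤ b ≤ 6.
Every move lowers a or b (never raises either), so fill the grid row by row in increasing a, and left to right within a row: each cell's successors are then already labelled.
      b=0  b=1  b=2  b=3  b=4  b=5  b=6
a=0:    L    W    L    W    L    W    L
a=1:    L    W    L    W    L    W    L
a=2:    L    W    L    W    L    W    L
a=3:    W    L    W    L    W    L    W
a=4:    W    L    W    L    W    L    W
a=5:    W    L    W    L    W    L    W
a=6:    L    W    L    W    L    W    L
Cells with no legal move (terminal, hence L): (0,0), (1,0), (2,0).
The remaining L cells, each justified by listing all of its moves:
(0,2): →(0,1)(W) only, which is W, so L
(0,4): →(0,3)(W) only, which is W, so L
(0,6): →(0,5)(W) only, which is W, so L
(1,2): →(1,1)(W) only, which is W, so L
(1,4): →(1,3)(W) only, which is W, so L
(1,6): →(1,5)(W) only, which is W, so L
(2,2): →(2,1)(W) only, which is W, so L
(2,4): →(2,3)(W) only, which is W, so L
(2,6): →(2,5)(W) only, which is W, so L
(3,1): →(0,1)(W), (3,0)(W) — all W, so L
(3,3): →(0,3)(W), (3,2)(W) — all W, so L
(3,5): →(0,5)(W), (3,4)(W) — all W, so L
(4,1): →(1,1)(W), (4,0)(W) — all W, so L
(4,3): →(1,3)(W), (4,2)(W) — all W, so L
(4,5): →(1,5)(W), (4,4)(W) — all W, so L
(5,1): →(2,1)(W), (5,0)(W) — all W, so L
(5,3): →(2,3)(W), (5,2)(W) — all W, so L
(5,5): →(2,5)(W), (5,4)(W) — all W, so L
(6,0): →(3,0)(W) only, which is W, so L
(6,2): →(3,2)(W), (6,1)(W) — all W, so L
(6,4): →(3,4)(W), (6,3)(W) — all W, so L
(6,6): →(3,6)(W), (6,5)(W) — all W, so L
Every other cell has at least one move into one of the L cells above, so it is W.
(6,6): one of the L cells justified above, so L
(2,6): one of the L cells justified above, so L
(5,0): the move to (2,0) reaches an L cell, so W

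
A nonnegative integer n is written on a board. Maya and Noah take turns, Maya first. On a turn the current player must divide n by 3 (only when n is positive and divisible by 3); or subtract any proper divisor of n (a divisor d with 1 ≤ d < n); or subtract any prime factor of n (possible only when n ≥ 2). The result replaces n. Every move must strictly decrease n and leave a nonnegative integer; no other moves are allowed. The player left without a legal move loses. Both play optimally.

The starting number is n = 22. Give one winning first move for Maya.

Move to 20.

Classify positions by backward induction: terminal positions (no move available) are L. From any other position, the mover wins iff some move reaches an L.
n=0: no move → L
n=1: no move → L
n=2: reaches L-position 0 → W
n=3: reaches L-position 0 → W
n=4: only reaches 2(W), 3(W), all W → L
n=5: reaches L-position 0 → W
n=6: reaches L-position 4 → W
n=7: reaches L-position 0 → W
n=8: reaches L-position 4 → W
n=9: only reaches 3(W), 6(W), 8(W), all W → L
n=10: reaches L-position 9 → W
n=11: reaches L-position 0 → W
n=12: reaches L-position 4 → W
n=13: reaches L-position 0 → W
n=14: only reaches 7(W), 12(W), 13(W), all W → L
n=15: reaches L-position 14 → W
n=16: reaches L-position 14 → W
n=17: reaches L-position 0 → W
n=18: reaches L-position 9 → W
n=19: reaches L-position 0 → W
n=20: only reaches 10(W), 15(W), 16(W), 18(W), 19(W), all W → L
n=21: reaches L-position 14 → W
n=22: reaches L-position 20 → W
From 22, the L positions reachable in one move are: 20.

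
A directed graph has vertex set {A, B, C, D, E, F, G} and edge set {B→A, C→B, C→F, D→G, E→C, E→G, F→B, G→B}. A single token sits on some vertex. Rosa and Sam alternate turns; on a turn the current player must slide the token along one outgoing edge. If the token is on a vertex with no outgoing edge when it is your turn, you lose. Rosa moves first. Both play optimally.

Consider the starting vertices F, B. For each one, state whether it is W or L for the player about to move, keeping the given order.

F: L, B: W

Positions with no move are L. A position that does have a move is losing for the player to move precisely when every available move leads to a winning position for the opponent. Fill in the labels:
Every edge goes from a vertex to one that appears earlier in the order A, B, F, C, G, E, D, so processing vertices in that order labels each vertex after all of its successors.
A: no outgoing edge → L
B: W (go to A, an L position)
F: L (sole option B(W) is W)
C: W (go to F, an L position)
G: L (sole option B(W) is W)
E: W (go to G, an L position)
D: W (go to G, an L position)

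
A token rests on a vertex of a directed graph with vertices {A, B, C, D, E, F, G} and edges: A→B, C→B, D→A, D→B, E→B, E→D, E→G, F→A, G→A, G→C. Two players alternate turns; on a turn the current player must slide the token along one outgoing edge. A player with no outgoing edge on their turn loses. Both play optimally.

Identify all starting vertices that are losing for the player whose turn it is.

Classify positions by backward induction: terminal positions (no move available) are L. From any other position, the mover wins iff some move reaches an L.
Every edge goes from a vertex to one that appears earlier in the order B, C, A, D, G, F, E, so processing vertices in that order labels each vertex after all of its successors.
B: no outgoing edge → L
C: →B(L), so W
A: →B(L), so W
D: →B(L), so W
G: →A(W), C(W) — all W, so L
F: →A(W) only, which is W, so L
E: →G(L), so W
The losing starting vertices are exactly the entries labelled L in this table (3 of them).

B, F, G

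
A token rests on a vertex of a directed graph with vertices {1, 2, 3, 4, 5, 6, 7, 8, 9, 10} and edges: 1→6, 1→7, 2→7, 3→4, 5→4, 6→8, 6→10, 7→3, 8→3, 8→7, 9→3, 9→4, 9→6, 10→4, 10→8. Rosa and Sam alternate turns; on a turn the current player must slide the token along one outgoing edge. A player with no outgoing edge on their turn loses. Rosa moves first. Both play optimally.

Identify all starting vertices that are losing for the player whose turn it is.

Build the W/L table. Terminal = L. A non-terminal position is W if it has a move to some L; otherwise it is L.
Every edge goes from a vertex to one that appears earlier in the order 4, 3, 7, 8, 10, 2, 6, 1, 5, 9, so processing vertices in that order labels each vertex after all of its successors.
4: no outgoing edge → L
3: W (go to 4, an L position)
7: L (sole option 3(W) is W)
8: W (go to 7, an L position)
10: W (go to 4, an L position)
2: W (go to 7, an L position)
6: L (options 10(W), 8(W) are all W)
1: W (go to 6, an L position)
5: W (go to 4, an L position)
9: W (go to 6, an L position)
Reading off the rows marked L gives the requested list; there are 3 such vertices.

4, 6, 7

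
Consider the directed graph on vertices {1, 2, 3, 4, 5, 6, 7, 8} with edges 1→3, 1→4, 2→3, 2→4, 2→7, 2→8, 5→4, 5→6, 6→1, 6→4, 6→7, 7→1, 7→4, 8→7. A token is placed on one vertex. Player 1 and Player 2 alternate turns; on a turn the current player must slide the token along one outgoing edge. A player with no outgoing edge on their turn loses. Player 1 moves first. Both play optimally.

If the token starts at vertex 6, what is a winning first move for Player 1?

Move to 4.

Build the W/L table. Terminal = L. A non-terminal position is W if it has a move to some L; otherwise it is L.
Every edge goes from a vertex to one that appears earlier in the order 3, 4, 1, 7, 6, 5, 8, 2, so processing vertices in that order labels each vertex after all of its successors.
3: no outgoing edge → L
4: no outgoing edge → L
1: →4(L), so W
7: →4(L), so W
6: →4(L), so W
5: →4(L), so W
8: →7(W) only, which is W, so L
2: →8(L), so W
From 6, the L positions reachable in one move are: 4.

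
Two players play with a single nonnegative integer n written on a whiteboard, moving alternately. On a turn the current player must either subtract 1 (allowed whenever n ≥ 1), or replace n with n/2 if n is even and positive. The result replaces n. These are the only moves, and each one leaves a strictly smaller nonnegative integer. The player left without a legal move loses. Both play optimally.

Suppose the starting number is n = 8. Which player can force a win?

The first player wins.

Build the W/L table. Terminal = L. A non-terminal position is W if it has a move to some L; otherwise it is L.
n=0: no move → L
n=1: can move to 0, which is L ⇒ W
n=2: the only move is to 1(W), a W ⇒ L
n=3: can move to 2, which is L ⇒ W
n=4: can move to 2, which is L ⇒ W
n=5: the only move is to 4(W), a W ⇒ L
n=6: can move to 5, which is L ⇒ W
n=7: the only move is to 6(W), a W ⇒ L
n=8: can move to 7, which is L ⇒ W
From 8 the player to move can move to 7, reaching an L position.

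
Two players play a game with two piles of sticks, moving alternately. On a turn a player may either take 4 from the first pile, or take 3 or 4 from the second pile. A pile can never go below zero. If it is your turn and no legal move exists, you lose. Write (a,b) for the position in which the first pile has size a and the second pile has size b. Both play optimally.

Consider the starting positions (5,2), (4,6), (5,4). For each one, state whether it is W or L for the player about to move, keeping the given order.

(5,2): W, (4,6): W, (5,4): L

Compute win/loss labels from the base case upward. A position with no move is L. Any other position is W if it can reach an L in one move, else L.
No move ever increases a pile, so every position that can arise here has a ≤ 5 and b ≤ 6; it is enough to label the cells with 0 ≤ a ≤ 5 and 0 ≤ b ≤ 6.
Every move lowers a or b (never raises either), so fill the grid row by row in increasing a, and left to right within a row: each cell's successors are then already labelled.
      b=0  b=1  b=2  b=3  b=4  b=5  b=6
a=0:    L    L    L    W    W    W    W
a=1:    L    L    L    W    W    W    W
a=2:    L    L    L    W    W    W    W
a=3:    L    L    L    W    W    W    W
a=4:    W    W    W    L    L    L    W
a=5:    W    W    W    L    L    L    W
Cells with no legal move (terminal, hence L): (0,0), (0,1), (0,2), (1,0), (1,1), (1,2), (2,0), (2,1), (2,2), (3,0), (3,1), (3,2).
The remaining L cells, each justified by listing all of its moves:
(4,3): →(0,3)(W), (4,0)(W) — all W, so L
(4,4): →(0,4)(W), (4,1)(W), (4,0)(W) — all W, so L
(4,5): →(0,5)(W), (4,2)(W), (4,1)(W) — all W, so L
(5,3): →(1,3)(W), (5,0)(W) — all W, so L
(5,4): →(1,4)(W), (5,1)(W), (5,0)(W) — all W, so L
(5,5): →(1,5)(W), (5,2)(W), (5,1)(W) — all W, so L
Every other cell has at least one move into one of the L cells above, so it is W.
(5,2): the move to (1,2) reaches an L cell, so W
(4,6): the move to (4,3) reaches an L cell, so W
(5,4): one of the L cells justified above, so L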